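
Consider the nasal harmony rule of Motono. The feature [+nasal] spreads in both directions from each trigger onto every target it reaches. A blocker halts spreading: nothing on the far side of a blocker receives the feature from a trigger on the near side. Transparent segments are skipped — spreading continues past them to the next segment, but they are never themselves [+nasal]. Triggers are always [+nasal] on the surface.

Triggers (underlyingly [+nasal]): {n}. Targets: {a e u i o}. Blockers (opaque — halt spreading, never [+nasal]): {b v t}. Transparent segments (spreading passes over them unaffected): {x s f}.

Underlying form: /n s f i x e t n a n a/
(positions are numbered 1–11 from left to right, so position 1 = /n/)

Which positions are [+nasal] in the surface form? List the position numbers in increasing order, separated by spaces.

1 4 6 8 9 10 11

From /n/ at 1 rightward: 2 /s/ transparent; 3 /f/ transparent; 4 /i/ → [+nasal]; 5 /x/ transparent; 6 /e/ → [+nasal]; 7 /t/ blocks.
From /n/ at 1 leftward: word edge.
From /n/ at 8 rightward: 9 /a/ → [+nasal]; 10 /n/ is itself a trigger — this domain ends here.
From /n/ at 8 leftward: 7 /t/ blocks.
From /n/ at 10 rightward: 11 /a/ → [+nasal]; word edge.
From /n/ at 10 leftward: 9 /a/ → [+nasal]; 8 /n/ is itself a trigger — this domain ends here.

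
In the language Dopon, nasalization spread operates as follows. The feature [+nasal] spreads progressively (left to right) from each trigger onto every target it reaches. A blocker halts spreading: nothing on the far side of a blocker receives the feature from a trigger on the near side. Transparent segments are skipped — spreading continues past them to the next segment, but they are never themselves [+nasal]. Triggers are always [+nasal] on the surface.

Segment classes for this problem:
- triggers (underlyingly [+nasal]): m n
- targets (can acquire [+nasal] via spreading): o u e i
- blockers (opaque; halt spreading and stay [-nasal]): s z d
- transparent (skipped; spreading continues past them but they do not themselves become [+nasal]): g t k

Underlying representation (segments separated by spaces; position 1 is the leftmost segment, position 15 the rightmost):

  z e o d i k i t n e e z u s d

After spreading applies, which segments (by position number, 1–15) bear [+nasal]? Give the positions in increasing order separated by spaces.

From /n/ at 9 rightward: 10 /e/ → [+nasal]; 11 /e/ → [+nasal]; 12 /z/ blocks.
Targets with no active source: positions 2 3 5 7 13 stay [-nasal].

9 10 11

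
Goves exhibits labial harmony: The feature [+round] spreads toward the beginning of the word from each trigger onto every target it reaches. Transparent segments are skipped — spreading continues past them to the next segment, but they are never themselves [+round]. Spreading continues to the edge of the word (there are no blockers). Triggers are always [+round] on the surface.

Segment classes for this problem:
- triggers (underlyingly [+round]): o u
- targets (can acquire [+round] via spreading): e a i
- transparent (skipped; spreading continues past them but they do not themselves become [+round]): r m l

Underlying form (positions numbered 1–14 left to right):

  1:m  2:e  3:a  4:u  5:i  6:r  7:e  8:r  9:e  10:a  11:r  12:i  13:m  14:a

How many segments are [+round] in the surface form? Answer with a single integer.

3

From /u/ at 4 leftward: 3 /a/ → [+round]; 2 /e/ → [+round]; 1 /m/ transparent; word edge.
Targets with no active source: positions 5 7 9 10 12 14 stay [-round].
[+round] positions on the surface: 2 3 4.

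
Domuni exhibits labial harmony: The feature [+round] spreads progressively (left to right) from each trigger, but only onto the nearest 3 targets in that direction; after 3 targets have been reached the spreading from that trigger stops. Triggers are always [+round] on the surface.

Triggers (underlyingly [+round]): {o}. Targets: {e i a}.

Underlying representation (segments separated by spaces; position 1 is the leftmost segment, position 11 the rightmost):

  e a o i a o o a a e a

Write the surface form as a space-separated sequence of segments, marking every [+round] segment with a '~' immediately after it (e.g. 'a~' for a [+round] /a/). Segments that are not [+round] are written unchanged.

From /o/ at 3 rightward: 4 /i/ → [+round]; 5 /a/ → [+round]; 6 /o/ is itself a trigger — this domain ends here.
From /o/ at 6 rightward: 7 /o/ is itself a trigger — this domain ends here.
From /o/ at 7 rightward: 8 /a/ → [+round]; 9 /a/ → [+round]; 10 /e/ → [+round]; bound reached.
Targets with no active source: positions 1 2 11 stay [-round].
[+round] positions on the surface: 3 4 5 6 7 8 9 10.

e a o~ i~ a~ o~ o~ a~ a~ e~ a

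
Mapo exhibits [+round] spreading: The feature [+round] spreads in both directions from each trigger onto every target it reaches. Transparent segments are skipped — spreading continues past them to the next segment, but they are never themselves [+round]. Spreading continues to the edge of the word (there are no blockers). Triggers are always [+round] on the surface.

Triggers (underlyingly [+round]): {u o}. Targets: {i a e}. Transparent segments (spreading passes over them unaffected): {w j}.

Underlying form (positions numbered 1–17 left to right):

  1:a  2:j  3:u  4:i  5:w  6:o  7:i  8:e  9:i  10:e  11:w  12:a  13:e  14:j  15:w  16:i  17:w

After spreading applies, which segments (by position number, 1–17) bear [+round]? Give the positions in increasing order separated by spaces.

From /u/ at 3 rightward: 4 /i/ → [+round]; 5 /w/ transparent; 6 /o/ is itself a trigger — this domain ends here.
From /u/ at 3 leftward: 2 /j/ transparent; 1 /a/ → [+round]; word edge.
From /o/ at 6 rightward: 7 /i/ → [+round]; 8 /e/ → [+round]; 9 /i/ → [+round]; 10 /e/ → [+round]; 11 /w/ transparent; 12 /a/ → [+round]; 13 /e/ → [+round]; 14 /j/ transparent; 15 /w/ transparent; 16 /i/ → [+round]; 17 /w/ transparent; word edge.
From /o/ at 6 leftward: 5 /w/ transparent; 4 /i/ → [+round]; 3 /u/ is itself a trigger — this domain ends here.

1 3 4 6 7 8 9 10 12 13 16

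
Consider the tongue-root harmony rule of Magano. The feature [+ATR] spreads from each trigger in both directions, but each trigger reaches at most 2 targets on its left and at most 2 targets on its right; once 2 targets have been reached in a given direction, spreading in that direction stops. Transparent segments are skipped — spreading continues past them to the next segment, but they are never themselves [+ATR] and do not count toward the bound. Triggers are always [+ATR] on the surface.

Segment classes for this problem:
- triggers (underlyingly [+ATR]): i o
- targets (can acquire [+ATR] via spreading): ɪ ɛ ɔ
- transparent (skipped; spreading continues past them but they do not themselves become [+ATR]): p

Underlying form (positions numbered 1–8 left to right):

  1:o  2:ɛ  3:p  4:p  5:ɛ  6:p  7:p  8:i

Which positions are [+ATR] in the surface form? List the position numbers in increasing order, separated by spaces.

1 2 5 8

From /o/ at 1 rightward: 2 /ɛ/ → [+ATR]; 3 /p/ transparent; 4 /p/ transparent; 5 /ɛ/ → [+ATR]; bound reached.
From /o/ at 1 leftward: word edge.
From /i/ at 8 rightward: word edge.
From /i/ at 8 leftward: 7 /p/ transparent; 6 /p/ transparent; 5 /ɛ/ → [+ATR]; 4 /p/ transparent; 3 /p/ transparent; 2 /ɛ/ → [+ATR]; bound reached.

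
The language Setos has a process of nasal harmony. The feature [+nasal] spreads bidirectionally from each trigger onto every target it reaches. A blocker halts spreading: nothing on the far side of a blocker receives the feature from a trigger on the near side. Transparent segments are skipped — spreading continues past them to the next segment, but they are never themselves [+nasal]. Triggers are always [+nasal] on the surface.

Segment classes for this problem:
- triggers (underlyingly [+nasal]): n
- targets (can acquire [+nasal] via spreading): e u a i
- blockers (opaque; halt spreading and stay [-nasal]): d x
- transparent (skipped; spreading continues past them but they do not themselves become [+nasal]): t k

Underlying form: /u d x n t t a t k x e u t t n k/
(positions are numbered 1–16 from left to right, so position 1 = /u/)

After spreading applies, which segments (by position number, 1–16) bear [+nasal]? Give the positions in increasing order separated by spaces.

From /n/ at 4 rightward: 5 /t/ transparent; 6 /t/ transparent; 7 /a/ → [+nasal]; 8 /t/ transparent; 9 /k/ transparent; 10 /x/ blocks.
From /n/ at 4 leftward: 3 /x/ blocks.
From /n/ at 15 rightward: 16 /k/ transparent; word edge.
From /n/ at 15 leftward: 14 /t/ transparent; 13 /t/ transparent; 12 /u/ → [+nasal]; 11 /e/ → [+nasal]; 10 /x/ blocks.
Target with no active source: position 1 stays [-nasal].

4 7 11 12 15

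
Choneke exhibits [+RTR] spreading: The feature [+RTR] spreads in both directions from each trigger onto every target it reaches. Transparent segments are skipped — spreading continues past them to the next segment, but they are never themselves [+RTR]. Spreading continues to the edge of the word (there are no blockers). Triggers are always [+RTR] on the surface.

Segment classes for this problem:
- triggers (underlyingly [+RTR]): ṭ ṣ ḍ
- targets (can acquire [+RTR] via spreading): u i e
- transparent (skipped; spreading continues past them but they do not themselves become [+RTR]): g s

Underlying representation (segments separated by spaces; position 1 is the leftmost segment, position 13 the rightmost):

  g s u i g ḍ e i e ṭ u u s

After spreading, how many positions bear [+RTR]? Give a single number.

From /ḍ/ at 6 rightward: 7 /e/ → [+RTR]; 8 /i/ → [+RTR]; 9 /e/ → [+RTR]; 10 /ṭ/ is itself a trigger — this domain ends here.
From /ḍ/ at 6 leftward: 5 /g/ transparent; 4 /i/ → [+RTR]; 3 /u/ → [+RTR]; 2 /s/ transparent; 1 /g/ transparent; word edge.
From /ṭ/ at 10 rightward: 11 /u/ → [+RTR]; 12 /u/ → [+RTR]; 13 /s/ transparent; word edge.
From /ṭ/ at 10 leftward: 9 /e/ → [+RTR]; 8 /i/ → [+RTR]; 7 /e/ → [+RTR]; 6 /ḍ/ is itself a trigger — this domain ends here.
[+RTR] positions on the surface: 3 4 6 7 8 9 10 11 12.

9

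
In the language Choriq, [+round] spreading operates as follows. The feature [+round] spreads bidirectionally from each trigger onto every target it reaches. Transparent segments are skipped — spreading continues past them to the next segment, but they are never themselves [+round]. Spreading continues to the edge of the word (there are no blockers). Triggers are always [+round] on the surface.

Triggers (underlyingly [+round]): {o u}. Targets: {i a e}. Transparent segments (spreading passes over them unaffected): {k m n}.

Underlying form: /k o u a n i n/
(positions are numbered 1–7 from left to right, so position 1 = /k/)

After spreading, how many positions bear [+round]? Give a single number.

From /o/ at 2 rightward: 3 /u/ is itself a trigger — this domain ends here.
From /o/ at 2 leftward: 1 /k/ transparent; word edge.
From /u/ at 3 rightward: 4 /a/ → [+round]; 5 /n/ transparent; 6 /i/ → [+round]; 7 /n/ transparent; word edge.
From /u/ at 3 leftward: 2 /o/ is itself a trigger — this domain ends here.
[+round] positions on the surface: 2 3 4 6.

4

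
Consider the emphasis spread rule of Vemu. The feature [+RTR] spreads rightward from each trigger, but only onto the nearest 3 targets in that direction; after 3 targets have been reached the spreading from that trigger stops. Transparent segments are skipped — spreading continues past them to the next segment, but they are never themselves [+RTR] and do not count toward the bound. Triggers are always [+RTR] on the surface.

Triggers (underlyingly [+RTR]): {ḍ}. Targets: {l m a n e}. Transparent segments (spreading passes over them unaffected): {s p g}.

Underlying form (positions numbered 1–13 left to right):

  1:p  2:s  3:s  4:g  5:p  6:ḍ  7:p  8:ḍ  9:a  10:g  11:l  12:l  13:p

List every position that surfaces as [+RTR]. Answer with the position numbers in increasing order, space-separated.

From /ḍ/ at 6 rightward: 7 /p/ transparent; 8 /ḍ/ is itself a trigger — this domain ends here.
From /ḍ/ at 8 rightward: 9 /a/ → [+RTR]; 10 /g/ transparent; 11 /l/ → [+RTR]; 12 /l/ → [+RTR]; bound reached.

6 8 9 11 12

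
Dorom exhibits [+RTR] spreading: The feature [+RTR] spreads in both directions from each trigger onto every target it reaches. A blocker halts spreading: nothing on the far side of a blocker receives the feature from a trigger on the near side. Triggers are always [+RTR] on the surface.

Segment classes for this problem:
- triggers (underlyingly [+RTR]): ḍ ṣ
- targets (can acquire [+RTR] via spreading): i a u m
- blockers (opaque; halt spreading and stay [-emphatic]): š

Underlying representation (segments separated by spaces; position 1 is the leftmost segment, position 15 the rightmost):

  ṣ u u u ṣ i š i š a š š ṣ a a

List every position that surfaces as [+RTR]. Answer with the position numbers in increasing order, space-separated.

1 2 3 4 5 6 13 14 15

From /ṣ/ at 1 rightward: 2 /u/ → [+RTR]; 3 /u/ → [+RTR]; 4 /u/ → [+RTR]; 5 /ṣ/ is itself a trigger — this domain ends here.
From /ṣ/ at 1 leftward: word edge.
From /ṣ/ at 5 rightward: 6 /i/ → [+RTR]; 7 /š/ blocks.
From /ṣ/ at 5 leftward: 4 /u/ → [+RTR]; 3 /u/ → [+RTR]; 2 /u/ → [+RTR]; 1 /ṣ/ is itself a trigger — this domain ends here.
From /ṣ/ at 13 rightward: 14 /a/ → [+RTR]; 15 /a/ → [+RTR]; word edge.
From /ṣ/ at 13 leftward: 12 /š/ blocks.
Targets with no active source: positions 8 10 stay [-emphatic].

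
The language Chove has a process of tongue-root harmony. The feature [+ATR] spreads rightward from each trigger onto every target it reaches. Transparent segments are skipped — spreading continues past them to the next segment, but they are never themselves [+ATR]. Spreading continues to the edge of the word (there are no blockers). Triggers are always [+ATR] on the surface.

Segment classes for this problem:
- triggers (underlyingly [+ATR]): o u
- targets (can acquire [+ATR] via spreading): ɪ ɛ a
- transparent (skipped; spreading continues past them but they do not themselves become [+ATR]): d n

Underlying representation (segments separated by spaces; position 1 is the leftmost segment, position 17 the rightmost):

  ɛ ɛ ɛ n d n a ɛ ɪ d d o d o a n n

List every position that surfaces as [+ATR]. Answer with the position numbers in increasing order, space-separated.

12 14 15

From /o/ at 12 rightward: 13 /d/ transparent; 14 /o/ is itself a trigger — this domain ends here.
From /o/ at 14 rightward: 15 /a/ → [+ATR]; 16 /n/ transparent; 17 /n/ transparent; word edge.
Targets with no active source: positions 1 2 3 7 8 9 stay [-ATR].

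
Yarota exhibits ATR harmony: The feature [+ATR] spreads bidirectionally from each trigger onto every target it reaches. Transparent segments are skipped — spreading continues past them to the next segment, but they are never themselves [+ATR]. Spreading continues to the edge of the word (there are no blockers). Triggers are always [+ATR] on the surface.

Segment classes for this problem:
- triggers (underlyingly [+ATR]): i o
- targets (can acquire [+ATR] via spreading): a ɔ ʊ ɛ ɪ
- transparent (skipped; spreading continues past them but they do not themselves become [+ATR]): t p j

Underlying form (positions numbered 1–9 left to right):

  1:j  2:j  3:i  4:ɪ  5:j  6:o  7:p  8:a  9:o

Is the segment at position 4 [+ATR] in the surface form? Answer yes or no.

yes

From /i/ at 3 rightward: 4 /ɪ/ → [+ATR]; 5 /j/ transparent; 6 /o/ is itself a trigger — this domain ends here.
From /i/ at 3 leftward: 2 /j/ transparent; 1 /j/ transparent; word edge.
From /o/ at 6 rightward: 7 /p/ transparent; 8 /a/ → [+ATR]; 9 /o/ is itself a trigger — this domain ends here.
From /o/ at 6 leftward: 5 /j/ transparent; 4 /ɪ/ → [+ATR]; 3 /i/ is itself a trigger — this domain ends here.
From /o/ at 9 rightward: word edge.
From /o/ at 9 leftward: 8 /a/ → [+ATR]; 7 /p/ transparent; 6 /o/ is itself a trigger — this domain ends here.
[+ATR] positions on the surface: 3 4 6 8 9.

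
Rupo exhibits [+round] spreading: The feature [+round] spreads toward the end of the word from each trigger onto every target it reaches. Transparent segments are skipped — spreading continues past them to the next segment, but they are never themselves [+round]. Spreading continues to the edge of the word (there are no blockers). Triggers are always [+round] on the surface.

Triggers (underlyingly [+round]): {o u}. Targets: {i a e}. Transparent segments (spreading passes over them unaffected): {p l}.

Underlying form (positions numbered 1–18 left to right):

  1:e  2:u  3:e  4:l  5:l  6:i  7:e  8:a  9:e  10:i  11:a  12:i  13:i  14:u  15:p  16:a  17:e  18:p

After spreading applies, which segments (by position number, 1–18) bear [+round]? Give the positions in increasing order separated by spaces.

From /u/ at 2 rightward: 3 /e/ → [+round]; 4 /l/ transparent; 5 /l/ transparent; 6 /i/ → [+round]; 7 /e/ → [+round]; 8 /a/ → [+round]; 9 /e/ → [+round]; 10 /i/ → [+round]; 11 /a/ → [+round]; 12 /i/ → [+round]; 13 /i/ → [+round]; 14 /u/ is itself a trigger — this domain ends here.
From /u/ at 14 rightward: 15 /p/ transparent; 16 /a/ → [+round]; 17 /e/ → [+round]; 18 /p/ transparent; word edge.
Target with no active source: position 1 stays [-round].

2 3 6 7 8 9 10 11 12 13 14 16 17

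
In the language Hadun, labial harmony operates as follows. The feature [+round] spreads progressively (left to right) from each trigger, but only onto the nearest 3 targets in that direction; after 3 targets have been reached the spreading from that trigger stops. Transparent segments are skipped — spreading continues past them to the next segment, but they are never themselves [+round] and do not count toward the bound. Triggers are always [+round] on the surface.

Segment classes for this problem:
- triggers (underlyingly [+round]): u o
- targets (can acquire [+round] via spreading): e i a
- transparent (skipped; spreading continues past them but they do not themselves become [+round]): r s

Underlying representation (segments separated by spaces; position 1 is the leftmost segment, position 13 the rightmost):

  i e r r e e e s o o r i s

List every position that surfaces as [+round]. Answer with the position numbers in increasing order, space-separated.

9 10 12

From /o/ at 9 rightward: 10 /o/ is itself a trigger — this domain ends here.
From /o/ at 10 rightward: 11 /r/ transparent; 12 /i/ → [+round]; 13 /s/ transparent; word edge.
Targets with no active source: positions 1 2 5 6 7 stay [-round].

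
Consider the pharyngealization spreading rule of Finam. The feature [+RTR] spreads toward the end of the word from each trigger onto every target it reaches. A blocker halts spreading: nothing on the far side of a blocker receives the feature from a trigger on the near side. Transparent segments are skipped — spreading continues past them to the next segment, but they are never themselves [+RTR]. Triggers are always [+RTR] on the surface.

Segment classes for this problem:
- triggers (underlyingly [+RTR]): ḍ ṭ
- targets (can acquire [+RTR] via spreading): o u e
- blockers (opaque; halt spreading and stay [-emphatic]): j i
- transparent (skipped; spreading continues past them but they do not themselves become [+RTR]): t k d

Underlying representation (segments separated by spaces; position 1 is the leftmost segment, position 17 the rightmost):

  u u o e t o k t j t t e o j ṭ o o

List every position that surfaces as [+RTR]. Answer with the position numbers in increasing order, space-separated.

15 16 17

From /ṭ/ at 15 rightward: 16 /o/ → [+RTR]; 17 /o/ → [+RTR]; word edge.
Targets with no active source: positions 1 2 3 4 6 12 13 stay [-emphatic].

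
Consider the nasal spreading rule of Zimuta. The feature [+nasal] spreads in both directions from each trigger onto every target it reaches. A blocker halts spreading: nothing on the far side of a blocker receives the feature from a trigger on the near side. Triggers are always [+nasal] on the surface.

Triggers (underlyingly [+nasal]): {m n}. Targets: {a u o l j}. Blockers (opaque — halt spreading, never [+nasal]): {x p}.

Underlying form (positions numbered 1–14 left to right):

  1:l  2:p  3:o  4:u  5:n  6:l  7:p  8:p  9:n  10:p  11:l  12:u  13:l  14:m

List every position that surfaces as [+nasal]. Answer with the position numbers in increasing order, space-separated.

3 4 5 6 9 11 12 13 14

From /n/ at 5 rightward: 6 /l/ → [+nasal]; 7 /p/ blocks.
From /n/ at 5 leftward: 4 /u/ → [+nasal]; 3 /o/ → [+nasal]; 2 /p/ blocks.
From /n/ at 9 rightward: 10 /p/ blocks.
From /n/ at 9 leftward: 8 /p/ blocks.
From /m/ at 14 rightward: word edge.
From /m/ at 14 leftward: 13 /l/ → [+nasal]; 12 /u/ → [+nasal]; 11 /l/ → [+nasal]; 10 /p/ blocks.
Target with no active source: position 1 stays [-nasal].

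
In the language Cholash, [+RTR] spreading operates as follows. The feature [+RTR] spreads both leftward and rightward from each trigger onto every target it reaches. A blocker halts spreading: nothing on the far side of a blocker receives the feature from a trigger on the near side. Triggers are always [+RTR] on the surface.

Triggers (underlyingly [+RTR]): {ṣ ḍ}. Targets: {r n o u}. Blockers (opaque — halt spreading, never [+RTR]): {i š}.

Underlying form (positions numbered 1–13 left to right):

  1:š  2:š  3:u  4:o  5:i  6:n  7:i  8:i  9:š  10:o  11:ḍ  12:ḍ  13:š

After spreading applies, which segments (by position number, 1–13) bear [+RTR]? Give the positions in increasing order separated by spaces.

From /ḍ/ at 11 rightward: 12 /ḍ/ is itself a trigger — this domain ends here.
From /ḍ/ at 11 leftward: 10 /o/ → [+RTR]; 9 /š/ blocks.
From /ḍ/ at 12 rightward: 13 /š/ blocks.
From /ḍ/ at 12 leftward: 11 /ḍ/ is itself a trigger — this domain ends here.
Targets with no active source: positions 3 4 6 stay [-emphatic].

10 11 12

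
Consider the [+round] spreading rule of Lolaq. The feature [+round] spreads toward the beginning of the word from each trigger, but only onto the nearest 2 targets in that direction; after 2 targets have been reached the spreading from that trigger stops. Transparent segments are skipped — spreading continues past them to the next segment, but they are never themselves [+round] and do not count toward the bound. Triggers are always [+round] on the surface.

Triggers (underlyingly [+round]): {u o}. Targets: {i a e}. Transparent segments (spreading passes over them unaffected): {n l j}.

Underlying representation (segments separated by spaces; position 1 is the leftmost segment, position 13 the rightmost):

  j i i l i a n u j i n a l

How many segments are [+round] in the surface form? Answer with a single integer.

From /u/ at 8 leftward: 7 /n/ transparent; 6 /a/ → [+round]; 5 /i/ → [+round]; bound reached.
Targets with no active source: positions 2 3 10 12 stay [-round].
[+round] positions on the surface: 5 6 8.

3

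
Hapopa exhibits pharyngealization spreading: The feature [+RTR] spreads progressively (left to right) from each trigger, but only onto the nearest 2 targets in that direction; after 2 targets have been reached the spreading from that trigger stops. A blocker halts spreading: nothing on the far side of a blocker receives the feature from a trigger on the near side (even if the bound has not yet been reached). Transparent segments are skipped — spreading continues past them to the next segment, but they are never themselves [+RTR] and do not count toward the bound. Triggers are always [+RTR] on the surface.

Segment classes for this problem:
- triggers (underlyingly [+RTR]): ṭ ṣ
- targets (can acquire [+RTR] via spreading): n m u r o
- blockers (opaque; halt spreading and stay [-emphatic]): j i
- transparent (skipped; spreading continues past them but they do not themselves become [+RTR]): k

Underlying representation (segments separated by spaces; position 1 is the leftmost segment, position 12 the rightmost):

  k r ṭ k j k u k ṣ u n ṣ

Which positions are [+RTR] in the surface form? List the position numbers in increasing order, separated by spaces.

From /ṭ/ at 3 rightward: 4 /k/ transparent; 5 /j/ blocks.
From /ṣ/ at 9 rightward: 10 /u/ → [+RTR]; 11 /n/ → [+RTR]; bound reached.
From /ṣ/ at 12 rightward: word edge.
Targets with no active source: positions 2 7 stay [-emphatic].

3 9 10 11 12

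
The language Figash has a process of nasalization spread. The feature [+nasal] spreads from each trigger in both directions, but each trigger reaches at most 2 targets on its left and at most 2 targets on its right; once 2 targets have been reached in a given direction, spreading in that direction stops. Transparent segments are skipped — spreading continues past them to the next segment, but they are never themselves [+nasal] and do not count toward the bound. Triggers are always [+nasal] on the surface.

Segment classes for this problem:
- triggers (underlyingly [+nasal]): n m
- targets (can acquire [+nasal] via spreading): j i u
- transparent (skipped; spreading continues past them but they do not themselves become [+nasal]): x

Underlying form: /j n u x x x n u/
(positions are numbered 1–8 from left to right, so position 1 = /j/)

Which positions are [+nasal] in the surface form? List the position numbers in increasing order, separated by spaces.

From /n/ at 2 rightward: 3 /u/ → [+nasal]; 4 /x/ transparent; 5 /x/ transparent; 6 /x/ transparent; 7 /n/ is itself a trigger — this domain ends here.
From /n/ at 2 leftward: 1 /j/ → [+nasal]; word edge.
From /n/ at 7 rightward: 8 /u/ → [+nasal]; word edge.
From /n/ at 7 leftward: 6 /x/ transparent; 5 /x/ transparent; 4 /x/ transparent; 3 /u/ → [+nasal]; 2 /n/ is itself a trigger — this domain ends here.

1 2 3 7 8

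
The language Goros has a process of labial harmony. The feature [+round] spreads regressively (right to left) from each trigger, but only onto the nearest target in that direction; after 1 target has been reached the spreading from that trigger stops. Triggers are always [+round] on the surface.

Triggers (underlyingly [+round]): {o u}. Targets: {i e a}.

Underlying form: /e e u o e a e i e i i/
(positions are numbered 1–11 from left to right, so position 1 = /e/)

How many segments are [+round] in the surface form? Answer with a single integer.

3

From /u/ at 3 leftward: 2 /e/ → [+round]; bound reached.
From /o/ at 4 leftward: 3 /u/ is itself a trigger — this domain ends here.
Targets with no active source: positions 1 5 6 7 8 9 10 11 stay [-round].
[+round] positions on the surface: 2 3 4.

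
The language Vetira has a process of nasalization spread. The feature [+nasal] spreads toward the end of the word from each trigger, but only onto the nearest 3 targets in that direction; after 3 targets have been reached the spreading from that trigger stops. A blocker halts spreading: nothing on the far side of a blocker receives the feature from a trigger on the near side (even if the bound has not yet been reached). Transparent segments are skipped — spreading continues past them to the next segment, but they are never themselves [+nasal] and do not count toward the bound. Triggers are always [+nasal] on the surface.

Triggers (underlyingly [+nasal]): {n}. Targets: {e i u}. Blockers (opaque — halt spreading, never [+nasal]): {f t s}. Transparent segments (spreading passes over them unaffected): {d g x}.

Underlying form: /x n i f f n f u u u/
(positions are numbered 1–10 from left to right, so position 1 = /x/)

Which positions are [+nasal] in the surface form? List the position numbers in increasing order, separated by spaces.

From /n/ at 2 rightward: 3 /i/ → [+nasal]; 4 /f/ blocks.
From /n/ at 6 rightward: 7 /f/ blocks.
Targets with no active source: positions 8 9 10 stay [-nasal].

2 3 6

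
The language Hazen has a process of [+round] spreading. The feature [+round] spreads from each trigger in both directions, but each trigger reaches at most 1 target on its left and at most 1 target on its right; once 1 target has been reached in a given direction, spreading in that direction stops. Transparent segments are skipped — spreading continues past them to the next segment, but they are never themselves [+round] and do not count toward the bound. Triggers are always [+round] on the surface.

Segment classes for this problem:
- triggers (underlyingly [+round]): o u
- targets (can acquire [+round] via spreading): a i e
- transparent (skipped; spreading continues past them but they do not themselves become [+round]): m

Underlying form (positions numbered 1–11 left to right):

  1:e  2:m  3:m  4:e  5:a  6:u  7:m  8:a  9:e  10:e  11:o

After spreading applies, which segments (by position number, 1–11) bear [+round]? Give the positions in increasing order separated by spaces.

5 6 8 10 11

From /u/ at 6 rightward: 7 /m/ transparent; 8 /a/ → [+round]; bound reached.
From /u/ at 6 leftward: 5 /a/ → [+round]; bound reached.
From /o/ at 11 rightward: word edge.
From /o/ at 11 leftward: 10 /e/ → [+round]; bound reached.
Targets with no active source: positions 1 4 9 stay [-round].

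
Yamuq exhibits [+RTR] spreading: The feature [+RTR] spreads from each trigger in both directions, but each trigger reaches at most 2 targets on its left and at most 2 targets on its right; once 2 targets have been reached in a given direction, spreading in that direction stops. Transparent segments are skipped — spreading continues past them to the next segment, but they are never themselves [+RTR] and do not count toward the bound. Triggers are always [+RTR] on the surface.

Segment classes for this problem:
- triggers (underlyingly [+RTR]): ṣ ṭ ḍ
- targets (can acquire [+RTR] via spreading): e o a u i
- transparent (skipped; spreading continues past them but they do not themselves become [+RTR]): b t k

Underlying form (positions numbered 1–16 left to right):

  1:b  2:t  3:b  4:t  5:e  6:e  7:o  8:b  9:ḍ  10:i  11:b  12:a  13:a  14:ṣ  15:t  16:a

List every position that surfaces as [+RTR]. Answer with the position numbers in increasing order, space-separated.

6 7 9 10 12 13 14 16

From /ḍ/ at 9 rightward: 10 /i/ → [+RTR]; 11 /b/ transparent; 12 /a/ → [+RTR]; bound reached.
From /ḍ/ at 9 leftward: 8 /b/ transparent; 7 /o/ → [+RTR]; 6 /e/ → [+RTR]; bound reached.
From /ṣ/ at 14 rightward: 15 /t/ transparent; 16 /a/ → [+RTR]; word edge.
From /ṣ/ at 14 leftward: 13 /a/ → [+RTR]; 12 /a/ → [+RTR]; bound reached.
Target with no active source: position 5 stays [-emphatic].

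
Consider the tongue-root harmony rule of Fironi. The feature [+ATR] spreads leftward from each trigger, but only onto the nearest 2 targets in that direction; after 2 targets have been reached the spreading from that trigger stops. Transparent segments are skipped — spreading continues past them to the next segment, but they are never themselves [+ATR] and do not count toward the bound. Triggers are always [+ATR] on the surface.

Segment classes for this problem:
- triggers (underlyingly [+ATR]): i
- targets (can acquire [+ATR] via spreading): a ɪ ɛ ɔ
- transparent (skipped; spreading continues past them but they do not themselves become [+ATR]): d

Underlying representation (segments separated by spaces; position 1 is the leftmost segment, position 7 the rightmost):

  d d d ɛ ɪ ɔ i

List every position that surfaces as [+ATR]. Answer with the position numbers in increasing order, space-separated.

5 6 7

From /i/ at 7 leftward: 6 /ɔ/ → [+ATR]; 5 /ɪ/ → [+ATR]; bound reached.
Target with no active source: position 4 stays [-ATR].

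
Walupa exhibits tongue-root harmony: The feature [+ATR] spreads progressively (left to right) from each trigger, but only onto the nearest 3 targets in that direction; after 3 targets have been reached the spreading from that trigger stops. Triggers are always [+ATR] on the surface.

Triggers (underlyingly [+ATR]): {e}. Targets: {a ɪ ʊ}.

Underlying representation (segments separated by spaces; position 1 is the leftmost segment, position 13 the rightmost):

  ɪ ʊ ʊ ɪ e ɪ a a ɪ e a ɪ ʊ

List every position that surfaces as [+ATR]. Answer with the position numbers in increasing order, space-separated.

From /e/ at 5 rightward: 6 /ɪ/ → [+ATR]; 7 /a/ → [+ATR]; 8 /a/ → [+ATR]; bound reached.
From /e/ at 10 rightward: 11 /a/ → [+ATR]; 12 /ɪ/ → [+ATR]; 13 /ʊ/ → [+ATR]; bound reached.
Targets with no active source: positions 1 2 3 4 9 stay [-ATR].

5 6 7 8 10 11 12 13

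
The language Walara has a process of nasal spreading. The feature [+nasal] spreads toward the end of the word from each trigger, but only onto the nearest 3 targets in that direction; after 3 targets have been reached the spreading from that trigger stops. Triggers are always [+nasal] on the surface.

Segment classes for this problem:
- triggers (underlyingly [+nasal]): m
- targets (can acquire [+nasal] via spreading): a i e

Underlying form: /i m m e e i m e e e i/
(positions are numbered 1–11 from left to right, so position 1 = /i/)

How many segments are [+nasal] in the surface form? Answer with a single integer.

9

From /m/ at 2 rightward: 3 /m/ is itself a trigger — this domain ends here.
From /m/ at 3 rightward: 4 /e/ → [+nasal]; 5 /e/ → [+nasal]; 6 /i/ → [+nasal]; bound reached.
From /m/ at 7 rightward: 8 /e/ → [+nasal]; 9 /e/ → [+nasal]; 10 /e/ → [+nasal]; bound reached.
Targets with no active source: positions 1 11 stay [-nasal].
[+nasal] positions on the surface: 2 3 4 5 6 7 8 9 10.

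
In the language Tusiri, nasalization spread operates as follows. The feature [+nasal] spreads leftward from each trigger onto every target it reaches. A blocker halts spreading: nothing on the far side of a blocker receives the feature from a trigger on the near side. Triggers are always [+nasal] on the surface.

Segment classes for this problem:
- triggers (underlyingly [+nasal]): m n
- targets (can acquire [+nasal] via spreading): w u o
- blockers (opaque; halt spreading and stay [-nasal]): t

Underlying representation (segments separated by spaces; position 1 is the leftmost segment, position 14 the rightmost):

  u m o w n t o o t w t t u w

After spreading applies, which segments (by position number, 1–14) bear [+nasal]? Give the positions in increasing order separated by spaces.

From /m/ at 2 leftward: 1 /u/ → [+nasal]; word edge.
From /n/ at 5 leftward: 4 /w/ → [+nasal]; 3 /o/ → [+nasal]; 2 /m/ is itself a trigger — this domain ends here.
Targets with no active source: positions 7 8 10 13 14 stay [-nasal].

1 2 3 4 5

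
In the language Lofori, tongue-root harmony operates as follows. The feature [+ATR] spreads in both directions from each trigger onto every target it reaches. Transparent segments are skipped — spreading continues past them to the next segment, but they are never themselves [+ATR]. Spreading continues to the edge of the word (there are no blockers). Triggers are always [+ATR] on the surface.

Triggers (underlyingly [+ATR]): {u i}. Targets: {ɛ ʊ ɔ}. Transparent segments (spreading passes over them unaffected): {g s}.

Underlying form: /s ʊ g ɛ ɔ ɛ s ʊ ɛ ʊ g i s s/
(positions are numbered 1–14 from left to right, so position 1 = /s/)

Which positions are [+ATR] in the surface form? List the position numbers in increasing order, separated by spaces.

From /i/ at 12 rightward: 13 /s/ transparent; 14 /s/ transparent; word edge.
From /i/ at 12 leftward: 11 /g/ transparent; 10 /ʊ/ → [+ATR]; 9 /ɛ/ → [+ATR]; 8 /ʊ/ → [+ATR]; 7 /s/ transparent; 6 /ɛ/ → [+ATR]; 5 /ɔ/ → [+ATR]; 4 /ɛ/ → [+ATR]; 3 /g/ transparent; 2 /ʊ/ → [+ATR]; 1 /s/ transparent; word edge.

2 4 5 6 8 9 10 12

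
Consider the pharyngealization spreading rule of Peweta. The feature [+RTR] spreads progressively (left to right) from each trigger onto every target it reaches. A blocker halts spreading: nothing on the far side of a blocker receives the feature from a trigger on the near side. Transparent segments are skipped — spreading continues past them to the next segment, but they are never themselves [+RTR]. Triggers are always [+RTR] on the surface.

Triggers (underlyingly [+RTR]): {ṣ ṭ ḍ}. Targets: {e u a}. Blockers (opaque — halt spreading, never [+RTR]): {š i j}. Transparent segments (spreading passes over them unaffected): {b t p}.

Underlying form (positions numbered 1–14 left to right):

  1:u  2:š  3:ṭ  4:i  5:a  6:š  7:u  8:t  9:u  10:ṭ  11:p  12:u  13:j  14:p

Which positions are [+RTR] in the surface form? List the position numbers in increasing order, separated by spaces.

From /ṭ/ at 3 rightward: 4 /i/ blocks.
From /ṭ/ at 10 rightward: 11 /p/ transparent; 12 /u/ → [+RTR]; 13 /j/ blocks.
Targets with no active source: positions 1 5 7 9 stay [-emphatic].

3 10 12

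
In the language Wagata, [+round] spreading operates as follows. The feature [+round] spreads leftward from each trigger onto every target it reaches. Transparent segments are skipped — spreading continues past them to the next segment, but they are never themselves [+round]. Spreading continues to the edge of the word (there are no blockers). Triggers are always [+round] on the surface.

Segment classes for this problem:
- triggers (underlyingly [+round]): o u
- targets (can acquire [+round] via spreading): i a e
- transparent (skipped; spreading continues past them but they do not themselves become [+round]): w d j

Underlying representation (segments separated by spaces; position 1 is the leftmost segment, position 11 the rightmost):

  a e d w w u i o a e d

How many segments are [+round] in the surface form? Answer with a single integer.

From /u/ at 6 leftward: 5 /w/ transparent; 4 /w/ transparent; 3 /d/ transparent; 2 /e/ → [+round]; 1 /a/ → [+round]; word edge.
From /o/ at 8 leftward: 7 /i/ → [+round]; 6 /u/ is itself a trigger — this domain ends here.
Targets with no active source: positions 9 10 stay [-round].
[+round] positions on the surface: 1 2 6 7 8.

5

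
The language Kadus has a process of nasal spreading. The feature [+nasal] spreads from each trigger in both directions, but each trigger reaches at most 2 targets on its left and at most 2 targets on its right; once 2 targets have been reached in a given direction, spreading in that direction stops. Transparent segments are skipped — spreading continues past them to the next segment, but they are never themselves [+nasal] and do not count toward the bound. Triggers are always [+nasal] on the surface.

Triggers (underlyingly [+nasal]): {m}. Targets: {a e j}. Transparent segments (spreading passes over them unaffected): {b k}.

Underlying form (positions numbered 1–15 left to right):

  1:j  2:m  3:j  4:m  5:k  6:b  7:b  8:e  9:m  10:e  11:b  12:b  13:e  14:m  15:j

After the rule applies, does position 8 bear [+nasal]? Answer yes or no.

From /m/ at 2 rightward: 3 /j/ → [+nasal]; 4 /m/ is itself a trigger — this domain ends here.
From /m/ at 2 leftward: 1 /j/ → [+nasal]; word edge.
From /m/ at 4 rightward: 5 /k/ transparent; 6 /b/ transparent; 7 /b/ transparent; 8 /e/ → [+nasal]; 9 /m/ is itself a trigger — this domain ends here.
From /m/ at 4 leftward: 3 /j/ → [+nasal]; 2 /m/ is itself a trigger — this domain ends here.
From /m/ at 9 rightward: 10 /e/ → [+nasal]; 11 /b/ transparent; 12 /b/ transparent; 13 /e/ → [+nasal]; bound reached.
From /m/ at 9 leftward: 8 /e/ → [+nasal]; 7 /b/ transparent; 6 /b/ transparent; 5 /k/ transparent; 4 /m/ is itself a trigger — this domain ends here.
From /m/ at 14 rightward: 15 /j/ → [+nasal]; word edge.
From /m/ at 14 leftward: 13 /e/ → [+nasal]; 12 /b/ transparent; 11 /b/ transparent; 10 /e/ → [+nasal]; bound reached.
[+nasal] positions on the surface: 1 2 3 4 8 9 10 13 14 15.

yes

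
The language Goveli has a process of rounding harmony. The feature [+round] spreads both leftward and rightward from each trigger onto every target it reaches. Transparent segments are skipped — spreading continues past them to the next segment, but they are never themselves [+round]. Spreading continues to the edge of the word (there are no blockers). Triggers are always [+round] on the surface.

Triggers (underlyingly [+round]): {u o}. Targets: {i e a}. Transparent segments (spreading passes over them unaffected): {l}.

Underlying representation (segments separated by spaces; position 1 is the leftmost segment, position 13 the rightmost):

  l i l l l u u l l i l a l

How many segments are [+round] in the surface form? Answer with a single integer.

5

From /u/ at 6 rightward: 7 /u/ is itself a trigger — this domain ends here.
From /u/ at 6 leftward: 5 /l/ transparent; 4 /l/ transparent; 3 /l/ transparent; 2 /i/ → [+round]; 1 /l/ transparent; word edge.
From /u/ at 7 rightward: 8 /l/ transparent; 9 /l/ transparent; 10 /i/ → [+round]; 11 /l/ transparent; 12 /a/ → [+round]; 13 /l/ transparent; word edge.
From /u/ at 7 leftward: 6 /u/ is itself a trigger — this domain ends here.
[+round] positions on the surface: 2 6 7 10 12.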